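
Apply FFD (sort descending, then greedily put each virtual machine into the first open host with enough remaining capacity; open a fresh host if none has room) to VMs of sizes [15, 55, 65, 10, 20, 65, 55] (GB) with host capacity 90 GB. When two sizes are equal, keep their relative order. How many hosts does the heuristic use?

Sorted descending: 65, 65, 55, 55, 20, 15, 10.
  65 → host 1 (new)  [load 65/90]
  65 → host 2 (new)  [load 65/90]
  55 → host 3 (new)  [load 55/90]
  55 → host 4 (new)  [load 55/90]
  20 → host 1  [load 85/90]
  15 → host 2  [load 80/90]
  10 → host 2  [load 90/90]
4 hosts opened.

4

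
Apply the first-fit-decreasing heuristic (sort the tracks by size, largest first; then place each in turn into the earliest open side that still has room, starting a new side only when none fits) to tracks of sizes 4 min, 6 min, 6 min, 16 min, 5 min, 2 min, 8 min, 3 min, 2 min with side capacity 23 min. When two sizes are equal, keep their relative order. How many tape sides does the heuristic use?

3

Sorted descending: 16, 8, 6, 6, 5, 4, 3, 2, 2.
  16 → side 1 (new)  [load 16/23]
  8 → side 2 (new)  [load 8/23]
  6 → side 1  [load 22/23]
  6 → side 2  [load 14/23]
  5 → side 2  [load 19/23]
  4 → side 2  [load 23/23]
  3 → side 3 (new)  [load 3/23]
  2 → side 3  [load 5/23]
  2 → side 3  [load 7/23]
3 tape sides opened.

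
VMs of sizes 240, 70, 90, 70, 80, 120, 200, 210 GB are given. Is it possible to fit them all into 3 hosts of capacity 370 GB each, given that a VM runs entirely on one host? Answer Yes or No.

A valid assignment using 3 hosts:
  host 1: 240 + 120 = 360
  host 2: 210 + 90 + 70 = 370
  host 3: 200 + 80 + 70 = 350
Every load is within 370 GB, so 3 hosts suffice.

Yes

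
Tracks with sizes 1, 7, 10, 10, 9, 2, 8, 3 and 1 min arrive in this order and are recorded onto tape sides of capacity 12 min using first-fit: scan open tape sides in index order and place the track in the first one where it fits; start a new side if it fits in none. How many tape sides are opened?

  1 → side 1 (new)  [load 1/12]
  7 → side 1  [load 8/12]
  10 → side 2 (new)  [load 10/12]
  10 → side 3 (new)  [load 10/12]
  9 → side 4 (new)  [load 9/12]
  2 → side 1  [load 10/12]
  8 → side 5 (new)  [load 8/12]
  3 → side 4  [load 12/12]
  1 → side 1  [load 11/12]
5 tape sides opened.

5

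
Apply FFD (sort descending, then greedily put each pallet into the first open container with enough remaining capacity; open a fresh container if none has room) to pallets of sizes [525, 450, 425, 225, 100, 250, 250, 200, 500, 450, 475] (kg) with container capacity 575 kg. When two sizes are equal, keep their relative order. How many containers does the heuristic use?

8

Sorted descending: 525, 500, 475, 450, 450, 425, 250, 250, 225, 200, 100.
  525 → container 1 (new)  [load 525/575]
  500 → container 2 (new)  [load 500/575]
  475 → container 3 (new)  [load 475/575]
  450 → container 4 (new)  [load 450/575]
  450 → container 5 (new)  [load 450/575]
  425 → container 6 (new)  [load 425/575]
  250 → container 7 (new)  [load 250/575]
  250 → container 7  [load 500/575]
  225 → container 8 (new)  [load 225/575]
  200 → container 8  [load 425/575]
  100 → container 3  [load 575/575]
8 containers opened.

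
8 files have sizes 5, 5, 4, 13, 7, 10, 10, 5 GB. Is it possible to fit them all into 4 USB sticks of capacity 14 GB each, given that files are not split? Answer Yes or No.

Total = 59 GB; ⌈59/14⌉ = 5.
At least 5 USB sticks are required, but only 4 are allowed.

No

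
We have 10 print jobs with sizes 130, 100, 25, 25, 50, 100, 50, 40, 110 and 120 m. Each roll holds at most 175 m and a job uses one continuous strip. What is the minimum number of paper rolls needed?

5

Total = 130 + 120 + 110 + 100 + 100 + 50 + 50 + 40 + 25 + 25 = 750 m.
Lower bound: ⌈750/175⌉ = 5 paper rolls.
A packing using 5 paper rolls:
  roll 1: 130 + 40 = 170
  roll 2: 120 + 50 = 170
  roll 3: 110 + 50 = 160
  roll 4: 100 + 25 + 25 = 150
  roll 5: 100 = 100
This matches the lower bound, so 5 is optimal.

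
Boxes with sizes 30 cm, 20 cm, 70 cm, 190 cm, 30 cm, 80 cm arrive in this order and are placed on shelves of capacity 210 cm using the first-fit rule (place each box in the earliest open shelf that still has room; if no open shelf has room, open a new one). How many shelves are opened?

  30 → shelf 1 (new)  [load 30/210]
  20 → shelf 1  [load 50/210]
  70 → shelf 1  [load 120/210]
  190 → shelf 2 (new)  [load 190/210]
  30 → shelf 1  [load 150/210]
  80 → shelf 3 (new)  [load 80/210]
3 shelves opened.

3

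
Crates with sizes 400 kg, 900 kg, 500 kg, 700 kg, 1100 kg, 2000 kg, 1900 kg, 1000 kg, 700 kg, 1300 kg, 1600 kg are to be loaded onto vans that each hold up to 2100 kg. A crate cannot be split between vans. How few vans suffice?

Total = 2000 + 1900 + 1600 + 1300 + 1100 + 1000 + 900 + 700 + 700 + 500 + 400 = 12100 kg.
Lower bound: ⌈12100/2100⌉ = 6 vans.
A packing using 6 vans:
  van 1: 2000 = 2000
  van 2: 1900 = 1900
  van 3: 1600 + 500 = 2100
  van 4: 1300 + 700 = 2000
  van 5: 1100 + 1000 = 2100
  van 6: 900 + 700 + 400 = 2000
This matches the lower bound, so 6 is optimal.

6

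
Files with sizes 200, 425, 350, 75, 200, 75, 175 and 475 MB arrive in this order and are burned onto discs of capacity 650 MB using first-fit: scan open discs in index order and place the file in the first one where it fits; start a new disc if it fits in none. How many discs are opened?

  200 → disc 1 (new)  [load 200/650]
  425 → disc 1  [load 625/650]
  350 → disc 2 (new)  [load 350/650]
  75 → disc 2  [load 425/650]
  200 → disc 2  [load 625/650]
  75 → disc 3 (new)  [load 75/650]
  175 → disc 3  [load 250/650]
  475 → disc 4 (new)  [load 475/650]
4 discs opened.

4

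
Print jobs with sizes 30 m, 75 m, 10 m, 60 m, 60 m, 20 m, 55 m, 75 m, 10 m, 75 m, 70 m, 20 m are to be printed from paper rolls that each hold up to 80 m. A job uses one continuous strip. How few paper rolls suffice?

8

Total = 75 + 75 + 75 + 70 + 60 + 60 + 55 + 30 + 20 + 20 + 10 + 10 = 560 m.
Lower bound: ⌈560/80⌉ = 7 paper rolls.
A packing using 8 paper rolls:
  roll 1: 75 = 75
  roll 2: 75 = 75
  roll 3: 75 = 75
  roll 4: 70 + 10 = 80
  roll 5: 60 + 20 = 80
  roll 6: 60 + 20 = 80
  roll 7: 55 + 10 = 65
  roll 8: 30 = 30
No arrangement into 7 paper rolls stays within capacity, so 8 is optimal.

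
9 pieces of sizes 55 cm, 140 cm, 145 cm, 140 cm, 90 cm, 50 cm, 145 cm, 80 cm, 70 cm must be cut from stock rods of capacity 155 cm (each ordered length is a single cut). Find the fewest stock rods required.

Total = 145 + 145 + 140 + 140 + 90 + 80 + 70 + 55 + 50 = 915 cm.
Lower bound: ⌈915/155⌉ = 6 stock rods.
A packing using 7 stock rods:
  stock rod 1: 145 = 145
  stock rod 2: 145 = 145
  stock rod 3: 140 = 140
  stock rod 4: 140 = 140
  stock rod 5: 90 + 55 = 145
  stock rod 6: 80 + 70 = 150
  stock rod 7: 50 = 50
No arrangement into 6 stock rods stays within capacity, so 7 is optimal.

7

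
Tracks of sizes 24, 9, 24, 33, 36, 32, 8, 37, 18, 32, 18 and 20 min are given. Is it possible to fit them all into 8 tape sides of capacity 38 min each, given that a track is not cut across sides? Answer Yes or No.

No

Total = 291 min; ⌈291/38⌉ = 8.
The bound of 8 does not rule out 8, but exhaustive search shows no assignment into 8 tape sides of capacity 38 min exists — the minimum is 9.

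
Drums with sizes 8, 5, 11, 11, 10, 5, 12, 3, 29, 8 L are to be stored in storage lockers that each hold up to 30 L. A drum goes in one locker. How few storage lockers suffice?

Total = 29 + 12 + 11 + 11 + 10 + 8 + 8 + 5 + 5 + 3 = 102 L.
Lower bound: ⌈102/30⌉ = 4 storage lockers.
A packing using 4 storage lockers:
  locker 1: 29 = 29
  locker 2: 12 + 11 + 5 = 28
  locker 3: 11 + 10 + 8 = 29
  locker 4: 8 + 5 + 3 = 16
This matches the lower bound, so 4 is optimal.

4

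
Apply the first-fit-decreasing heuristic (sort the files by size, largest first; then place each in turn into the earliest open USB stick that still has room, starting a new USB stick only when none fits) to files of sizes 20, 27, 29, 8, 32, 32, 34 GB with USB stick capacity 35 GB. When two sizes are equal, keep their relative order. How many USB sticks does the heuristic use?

6

Sorted descending: 34, 32, 32, 29, 27, 20, 8.
  34 → USB stick 1 (new)  [load 34/35]
  32 → USB stick 2 (new)  [load 32/35]
  32 → USB stick 3 (new)  [load 32/35]
  29 → USB stick 4 (new)  [load 29/35]
  27 → USB stick 5 (new)  [load 27/35]
  20 → USB stick 6 (new)  [load 20/35]
  8 → USB stick 5  [load 35/35]
6 USB sticks opened.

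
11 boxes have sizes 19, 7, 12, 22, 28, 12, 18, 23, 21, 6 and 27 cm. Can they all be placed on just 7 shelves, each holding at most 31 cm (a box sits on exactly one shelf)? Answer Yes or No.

Yes

A valid assignment using 7 shelves:
  shelf 1: 28 = 28
  shelf 2: 27 = 27
  shelf 3: 23 + 7 = 30
  shelf 4: 22 + 6 = 28
  shelf 5: 21 = 21
  shelf 6: 19 + 12 = 31
  shelf 7: 18 + 12 = 30
Every load is within 31 cm, so 7 shelves suffice.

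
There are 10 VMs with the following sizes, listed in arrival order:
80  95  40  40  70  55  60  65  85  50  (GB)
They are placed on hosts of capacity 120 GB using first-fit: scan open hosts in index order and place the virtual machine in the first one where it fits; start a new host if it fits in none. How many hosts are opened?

6

  80 → host 1 (new)  [load 80/120]
  95 → host 2 (new)  [load 95/120]
  40 → host 1  [load 120/120]
  40 → host 3 (new)  [load 40/120]
  70 → host 3  [load 110/120]
  55 → host 4 (new)  [load 55/120]
  60 → host 4  [load 115/120]
  65 → host 5 (new)  [load 65/120]
  85 → host 6 (new)  [load 85/120]
  50 → host 5  [load 115/120]
6 hosts opened.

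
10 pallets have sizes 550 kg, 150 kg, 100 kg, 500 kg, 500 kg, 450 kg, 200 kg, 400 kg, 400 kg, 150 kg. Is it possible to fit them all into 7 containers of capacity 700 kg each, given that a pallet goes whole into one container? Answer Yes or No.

A valid assignment using 6 containers:
  container 1: 550 + 150 = 700
  container 2: 500 + 200 = 700
  container 3: 500 + 150 = 650
  container 4: 450 + 100 = 550
  container 5: 400 = 400
  container 6: 400 = 400
That uses only 6 ≤ 7, so 7 containers are enough.

Yes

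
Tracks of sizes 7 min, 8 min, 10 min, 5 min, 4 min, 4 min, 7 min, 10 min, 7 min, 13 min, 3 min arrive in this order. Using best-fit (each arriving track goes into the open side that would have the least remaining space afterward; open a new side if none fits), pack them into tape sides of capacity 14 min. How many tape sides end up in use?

  7 → side 1 (new)  [load 7/14]
  8 → side 2 (new)  [load 8/14]
  10 → side 3 (new)  [load 10/14]
  5 → side 2  [load 13/14]
  4 → side 3  [load 14/14]
  4 → side 1  [load 11/14]
  7 → side 4 (new)  [load 7/14]
  10 → side 5 (new)  [load 10/14]
  7 → side 4  [load 14/14]
  13 → side 6 (new)  [load 13/14]
  3 → side 1  [load 14/14]
6 tape sides opened.

6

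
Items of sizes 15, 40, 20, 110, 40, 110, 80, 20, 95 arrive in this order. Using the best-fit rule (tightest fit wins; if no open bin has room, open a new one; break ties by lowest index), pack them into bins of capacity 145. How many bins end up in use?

  15 → bin 1 (new)  [load 15/145]
  40 → bin 1  [load 55/145]
  20 → bin 1  [load 75/145]
  110 → bin 2 (new)  [load 110/145]
  40 → bin 1  [load 115/145]
  110 → bin 3 (new)  [load 110/145]
  80 → bin 4 (new)  [load 80/145]
  20 → bin 1  [load 135/145]
  95 → bin 5 (new)  [load 95/145]
5 bins opened.

5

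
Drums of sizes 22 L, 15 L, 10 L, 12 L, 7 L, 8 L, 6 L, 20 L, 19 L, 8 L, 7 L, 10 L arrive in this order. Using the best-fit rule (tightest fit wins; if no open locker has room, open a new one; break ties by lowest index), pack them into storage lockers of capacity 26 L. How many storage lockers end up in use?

  22 → locker 1 (new)  [load 22/26]
  15 → locker 2 (new)  [load 15/26]
  10 → locker 2  [load 25/26]
  12 → locker 3 (new)  [load 12/26]
  7 → locker 3  [load 19/26]
  8 → locker 4 (new)  [load 8/26]
  6 → locker 3  [load 25/26]
  20 → locker 5 (new)  [load 20/26]
  19 → locker 6 (new)  [load 19/26]
  8 → locker 4  [load 16/26]
  7 → locker 6  [load 26/26]
  10 → locker 4  [load 26/26]
6 storage lockers opened.

6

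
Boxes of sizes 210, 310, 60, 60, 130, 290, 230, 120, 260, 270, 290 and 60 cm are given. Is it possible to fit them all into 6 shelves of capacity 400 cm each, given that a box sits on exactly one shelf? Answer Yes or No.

No

Total = 2290 cm; ⌈2290/400⌉ = 6.
7 boxes each exceed half the capacity and cannot share a shelf, forcing at least 7 shelves.
At least 7 shelves are required, but only 6 are allowed.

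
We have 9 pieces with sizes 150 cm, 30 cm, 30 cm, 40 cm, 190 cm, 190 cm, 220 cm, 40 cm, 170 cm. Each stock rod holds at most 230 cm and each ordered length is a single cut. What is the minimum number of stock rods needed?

Total = 220 + 190 + 190 + 170 + 150 + 40 + 40 + 30 + 30 = 1060 cm.
Lower bound: ⌈1060/230⌉ = 5 stock rods.
A packing using 5 stock rods:
  stock rod 1: 220 = 220
  stock rod 2: 190 + 40 = 230
  stock rod 3: 190 + 40 = 230
  stock rod 4: 170 + 30 + 30 = 230
  stock rod 5: 150 = 150
This matches the lower bound, so 5 is optimal.

5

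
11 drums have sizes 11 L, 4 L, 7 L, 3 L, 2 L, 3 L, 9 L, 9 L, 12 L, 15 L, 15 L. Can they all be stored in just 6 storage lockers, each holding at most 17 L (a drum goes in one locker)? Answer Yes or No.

Yes

A valid assignment using 6 storage lockers:
  locker 1: 15 + 2 = 17
  locker 2: 15 = 15
  locker 3: 12 + 4 = 16
  locker 4: 11 + 3 + 3 = 17
  locker 5: 9 + 7 = 16
  locker 6: 9 = 9
Every load is within 17 L, so 6 storage lockers suffice.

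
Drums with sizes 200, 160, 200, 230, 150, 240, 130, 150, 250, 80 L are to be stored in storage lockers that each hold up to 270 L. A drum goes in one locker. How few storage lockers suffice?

Total = 250 + 240 + 230 + 200 + 200 + 160 + 150 + 150 + 130 + 80 = 1790 L.
Lower bound: ⌈1790/270⌉ = 7 storage lockers.
Also, 8 drums each exceed 135 L, and no two of those can share a locker, so at least 8 storage lockers are needed.
A packing using 9 storage lockers:
  locker 1: 250 = 250
  locker 2: 240 = 240
  locker 3: 230 = 230
  locker 4: 200 = 200
  locker 5: 200 = 200
  locker 6: 160 + 80 = 240
  locker 7: 150 = 150
  locker 8: 150 = 150
  locker 9: 130 = 130
No arrangement into 8 storage lockers stays within capacity, so 9 is optimal.

9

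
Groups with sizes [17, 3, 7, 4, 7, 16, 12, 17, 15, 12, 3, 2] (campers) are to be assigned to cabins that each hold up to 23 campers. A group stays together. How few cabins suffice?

Total = 17 + 17 + 16 + 15 + 12 + 12 + 7 + 7 + 4 + 3 + 3 + 2 = 115 campers.
Lower bound: ⌈115/23⌉ = 5 cabins.
Also, 6 groups each exceed 23/2 campers, and no two of those can share a cabin, so at least 6 cabins are needed.
A packing using 6 cabins:
  cabin 1: 17 + 4 + 2 = 23
  cabin 2: 17 + 3 + 3 = 23
  cabin 3: 16 + 7 = 23
  cabin 4: 15 + 7 = 22
  cabin 5: 12 = 12
  cabin 6: 12 = 12
This matches the lower bound, so 6 is optimal.

6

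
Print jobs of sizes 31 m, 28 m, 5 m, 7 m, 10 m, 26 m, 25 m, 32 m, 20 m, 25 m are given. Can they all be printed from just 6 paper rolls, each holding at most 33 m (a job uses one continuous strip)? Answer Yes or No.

No

Total = 209 m; ⌈209/33⌉ = 7.
At least 7 paper rolls are required, but only 6 are allowed.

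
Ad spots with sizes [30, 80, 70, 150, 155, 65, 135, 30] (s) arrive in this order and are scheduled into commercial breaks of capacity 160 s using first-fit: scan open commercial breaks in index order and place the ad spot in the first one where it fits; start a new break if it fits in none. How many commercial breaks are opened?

  30 → break 1 (new)  [load 30/160]
  80 → break 1  [load 110/160]
  70 → break 2 (new)  [load 70/160]
  150 → break 3 (new)  [load 150/160]
  155 → break 4 (new)  [load 155/160]
  65 → break 2  [load 135/160]
  135 → break 5 (new)  [load 135/160]
  30 → break 1  [load 140/160]
5 commercial breaks opened.

5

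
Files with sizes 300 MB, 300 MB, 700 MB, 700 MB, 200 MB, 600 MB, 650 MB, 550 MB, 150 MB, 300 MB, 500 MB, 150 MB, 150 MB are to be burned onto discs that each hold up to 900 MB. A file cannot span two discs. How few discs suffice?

Total = 700 + 700 + 650 + 600 + 550 + 500 + 300 + 300 + 300 + 200 + 150 + 150 + 150 = 5250 MB.
Lower bound: ⌈5250/900⌉ = 6 discs.
A packing using 7 discs:
  disc 1: 700 + 200 = 900
  disc 2: 700 + 150 = 850
  disc 3: 650 + 150 = 800
  disc 4: 600 + 300 = 900
  disc 5: 550 + 300 = 850
  disc 6: 500 + 300 = 800
  disc 7: 150 = 150
No arrangement into 6 discs stays within capacity, so 7 is optimal.

7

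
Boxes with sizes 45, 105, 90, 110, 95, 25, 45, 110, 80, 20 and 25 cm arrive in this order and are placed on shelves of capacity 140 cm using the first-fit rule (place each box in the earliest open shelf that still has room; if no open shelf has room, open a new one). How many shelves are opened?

  45 → shelf 1 (new)  [load 45/140]
  105 → shelf 2 (new)  [load 105/140]
  90 → shelf 1  [load 135/140]
  110 → shelf 3 (new)  [load 110/140]
  95 → shelf 4 (new)  [load 95/140]
  25 → shelf 2  [load 130/140]
  45 → shelf 4  [load 140/140]
  110 → shelf 5 (new)  [load 110/140]
  80 → shelf 6 (new)  [load 80/140]
  20 → shelf 3  [load 130/140]
  25 → shelf 5  [load 135/140]
6 shelves opened.

6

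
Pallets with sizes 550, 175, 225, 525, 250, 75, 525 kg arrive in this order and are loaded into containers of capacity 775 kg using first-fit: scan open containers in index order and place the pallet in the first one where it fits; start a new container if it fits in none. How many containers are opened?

  550 → container 1 (new)  [load 550/775]
  175 → container 1  [load 725/775]
  225 → container 2 (new)  [load 225/775]
  525 → container 2  [load 750/775]
  250 → container 3 (new)  [load 250/775]
  75 → container 3  [load 325/775]
  525 → container 4 (new)  [load 525/775]
4 containers opened.

4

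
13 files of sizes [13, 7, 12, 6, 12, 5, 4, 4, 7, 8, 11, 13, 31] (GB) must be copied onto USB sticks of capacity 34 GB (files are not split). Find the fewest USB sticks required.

4

Total = 31 + 13 + 13 + 12 + 12 + 11 + 8 + 7 + 7 + 6 + 5 + 4 + 4 = 133 GB.
Lower bound: ⌈133/34⌉ = 4 USB sticks.
A packing using 4 USB sticks:
  USB stick 1: 31 = 31
  USB stick 2: 13 + 13 + 8 = 34
  USB stick 3: 12 + 12 + 6 + 4 = 34
  USB stick 4: 11 + 7 + 7 + 5 + 4 = 34
This matches the lower bound, so 4 is optimal.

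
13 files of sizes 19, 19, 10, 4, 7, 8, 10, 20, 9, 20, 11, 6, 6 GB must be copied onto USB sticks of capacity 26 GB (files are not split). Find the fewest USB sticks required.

Total = 20 + 20 + 19 + 19 + 11 + 10 + 10 + 9 + 8 + 7 + 6 + 6 + 4 = 149 GB.
Lower bound: ⌈149/26⌉ = 6 USB sticks.
A packing using 7 USB sticks:
  USB stick 1: 20 + 6 = 26
  USB stick 2: 20 + 6 = 26
  USB stick 3: 19 + 7 = 26
  USB stick 4: 19 + 4 = 23
  USB stick 5: 11 + 10 = 21
  USB stick 6: 10 + 9 = 19
  USB stick 7: 8 = 8
No arrangement into 6 USB sticks stays within capacity, so 7 is optimal.

7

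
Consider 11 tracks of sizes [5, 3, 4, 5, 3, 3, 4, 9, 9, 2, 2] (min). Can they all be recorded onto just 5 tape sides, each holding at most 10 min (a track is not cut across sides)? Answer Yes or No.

Total = 49 min; ⌈49/10⌉ = 5.
The bound of 5 does not rule out 5, but exhaustive search shows no assignment into 5 tape sides of capacity 10 min exists — the minimum is 6.

No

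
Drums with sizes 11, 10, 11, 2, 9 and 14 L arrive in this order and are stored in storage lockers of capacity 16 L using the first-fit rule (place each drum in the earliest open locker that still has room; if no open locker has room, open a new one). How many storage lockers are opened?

5

  11 → locker 1 (new)  [load 11/16]
  10 → locker 2 (new)  [load 10/16]
  11 → locker 3 (new)  [load 11/16]
  2 → locker 1  [load 13/16]
  9 → locker 4 (new)  [load 9/16]
  14 → locker 5 (new)  [load 14/16]
5 storage lockers opened.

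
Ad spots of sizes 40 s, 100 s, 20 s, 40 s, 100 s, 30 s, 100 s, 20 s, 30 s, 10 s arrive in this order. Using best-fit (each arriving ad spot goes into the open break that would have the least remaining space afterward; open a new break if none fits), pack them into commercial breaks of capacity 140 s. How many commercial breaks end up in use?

  40 → break 1 (new)  [load 40/140]
  100 → break 1  [load 140/140]
  20 → break 2 (new)  [load 20/140]
  40 → break 2  [load 60/140]
  100 → break 3 (new)  [load 100/140]
  30 → break 3  [load 130/140]
  100 → break 4 (new)  [load 100/140]
  20 → break 4  [load 120/140]
  30 → break 2  [load 90/140]
  10 → break 3  [load 140/140]
4 commercial breaks opened.

4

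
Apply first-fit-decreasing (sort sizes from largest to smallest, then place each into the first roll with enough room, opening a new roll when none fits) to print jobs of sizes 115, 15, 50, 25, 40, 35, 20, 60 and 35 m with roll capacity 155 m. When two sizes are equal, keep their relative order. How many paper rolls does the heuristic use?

Sorted descending: 115, 60, 50, 40, 35, 35, 25, 20, 15.
  115 → roll 1 (new)  [load 115/155]
  60 → roll 2 (new)  [load 60/155]
  50 → roll 2  [load 110/155]
  40 → roll 1  [load 155/155]
  35 → roll 2  [load 145/155]
  35 → roll 3 (new)  [load 35/155]
  25 → roll 3  [load 60/155]
  20 → roll 3  [load 80/155]
  15 → roll 3  [load 95/155]
3 paper rolls opened.

3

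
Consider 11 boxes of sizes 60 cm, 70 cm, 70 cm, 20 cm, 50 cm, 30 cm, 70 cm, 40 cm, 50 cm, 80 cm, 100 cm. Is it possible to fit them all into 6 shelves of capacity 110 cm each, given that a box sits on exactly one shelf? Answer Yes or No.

Total = 640 cm; ⌈640/110⌉ = 6.
The bound of 6 does not rule out 6, but exhaustive search shows no assignment into 6 shelves of capacity 110 cm exists — the minimum is 7.

No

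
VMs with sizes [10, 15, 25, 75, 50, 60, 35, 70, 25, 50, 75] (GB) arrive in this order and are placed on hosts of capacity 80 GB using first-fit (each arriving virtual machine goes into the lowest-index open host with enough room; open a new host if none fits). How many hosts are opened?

  10 → host 1 (new)  [load 10/80]
  15 → host 1  [load 25/80]
  25 → host 1  [load 50/80]
  75 → host 2 (new)  [load 75/80]
  50 → host 3 (new)  [load 50/80]
  60 → host 4 (new)  [load 60/80]
  35 → host 5 (new)  [load 35/80]
  70 → host 6 (new)  [load 70/80]
  25 → host 1  [load 75/80]
  50 → host 7 (new)  [load 50/80]
  75 → host 8 (new)  [load 75/80]
8 hosts opened.

8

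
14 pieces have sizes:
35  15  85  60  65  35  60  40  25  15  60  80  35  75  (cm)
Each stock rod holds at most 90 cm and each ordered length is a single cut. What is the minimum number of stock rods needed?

9

Total = 85 + 80 + 75 + 65 + 60 + 60 + 60 + 40 + 35 + 35 + 35 + 25 + 15 + 15 = 685 cm.
Lower bound: ⌈685/90⌉ = 8 stock rods.
A packing using 9 stock rods:
  stock rod 1: 85 = 85
  stock rod 2: 80 = 80
  stock rod 3: 75 + 15 = 90
  stock rod 4: 65 + 25 = 90
  stock rod 5: 60 + 15 = 75
  stock rod 6: 60 = 60
  stock rod 7: 60 = 60
  stock rod 8: 40 + 35 = 75
  stock rod 9: 35 + 35 = 70
No arrangement into 8 stock rods stays within capacity, so 9 is optimal.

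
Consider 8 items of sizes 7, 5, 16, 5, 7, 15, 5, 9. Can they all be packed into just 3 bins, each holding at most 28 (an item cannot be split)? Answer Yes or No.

A valid assignment using 3 bins:
  bin 1: 16 + 9 = 25
  bin 2: 15 + 7 + 5 = 27
  bin 3: 7 + 5 + 5 = 17
Every load is within 28, so 3 bins suffice.

Yes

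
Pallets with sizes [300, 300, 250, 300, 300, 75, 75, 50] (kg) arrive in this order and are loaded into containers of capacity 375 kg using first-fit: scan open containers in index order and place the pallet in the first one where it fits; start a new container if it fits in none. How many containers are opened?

  300 → container 1 (new)  [load 300/375]
  300 → container 2 (new)  [load 300/375]
  250 → container 3 (new)  [load 250/375]
  300 → container 4 (new)  [load 300/375]
  300 → container 5 (new)  [load 300/375]
  75 → container 1  [load 375/375]
  75 → container 2  [load 375/375]
  50 → container 3  [load 300/375]
5 containers opened.

5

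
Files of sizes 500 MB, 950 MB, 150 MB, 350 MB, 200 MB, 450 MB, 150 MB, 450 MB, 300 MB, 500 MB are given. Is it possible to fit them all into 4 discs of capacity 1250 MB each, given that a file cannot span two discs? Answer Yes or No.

Yes

A valid assignment using 4 discs:
  disc 1: 950 + 300 = 1250
  disc 2: 500 + 500 + 200 = 1200
  disc 3: 450 + 450 + 350 = 1250
  disc 4: 150 + 150 = 300
Every load is within 1250 MB, so 4 discs suffice.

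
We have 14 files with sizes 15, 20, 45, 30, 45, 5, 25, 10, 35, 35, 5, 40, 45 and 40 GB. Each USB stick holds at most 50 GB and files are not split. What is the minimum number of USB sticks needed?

Total = 45 + 45 + 45 + 40 + 40 + 35 + 35 + 30 + 25 + 20 + 15 + 10 + 5 + 5 = 395 GB.
Lower bound: ⌈395/50⌉ = 8 USB sticks.
A packing using 9 USB sticks:
  USB stick 1: 45 + 5 = 50
  USB stick 2: 45 + 5 = 50
  USB stick 3: 45 = 45
  USB stick 4: 40 + 10 = 50
  USB stick 5: 40 = 40
  USB stick 6: 35 + 15 = 50
  USB stick 7: 35 = 35
  USB stick 8: 30 + 20 = 50
  USB stick 9: 25 = 25
No arrangement into 8 USB sticks stays within capacity, so 9 is optimal.

9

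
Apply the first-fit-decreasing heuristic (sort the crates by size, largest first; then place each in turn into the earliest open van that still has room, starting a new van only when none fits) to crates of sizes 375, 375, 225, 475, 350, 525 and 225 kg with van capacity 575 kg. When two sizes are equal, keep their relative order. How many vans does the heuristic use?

6

Sorted descending: 525, 475, 375, 375, 350, 225, 225.
  525 → van 1 (new)  [load 525/575]
  475 → van 2 (new)  [load 475/575]
  375 → van 3 (new)  [load 375/575]
  375 → van 4 (new)  [load 375/575]
  350 → van 5 (new)  [load 350/575]
  225 → van 5  [load 575/575]
  225 → van 6 (new)  [load 225/575]
6 vans opened.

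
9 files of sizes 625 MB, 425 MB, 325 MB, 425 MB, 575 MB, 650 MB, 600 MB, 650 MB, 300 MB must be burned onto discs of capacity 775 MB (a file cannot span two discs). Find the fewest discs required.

7

Total = 650 + 650 + 625 + 600 + 575 + 425 + 425 + 325 + 300 = 4575 MB.
Lower bound: ⌈4575/775⌉ = 6 discs.
Also, 7 files each exceed 775/2 MB, and no two of those can share a disc, so at least 7 discs are needed.
A packing using 7 discs:
  disc 1: 650 = 650
  disc 2: 650 = 650
  disc 3: 625 = 625
  disc 4: 600 = 600
  disc 5: 575 = 575
  disc 6: 425 + 325 = 750
  disc 7: 425 + 300 = 725
This matches the lower bound, so 7 is optimal.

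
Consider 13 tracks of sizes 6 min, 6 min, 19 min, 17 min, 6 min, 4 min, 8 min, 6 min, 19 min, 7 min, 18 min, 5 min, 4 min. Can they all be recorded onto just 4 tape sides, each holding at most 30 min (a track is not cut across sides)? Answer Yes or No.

No

Total = 125 min; ⌈125/30⌉ = 5.
At least 5 tape sides are required, but only 4 are allowed.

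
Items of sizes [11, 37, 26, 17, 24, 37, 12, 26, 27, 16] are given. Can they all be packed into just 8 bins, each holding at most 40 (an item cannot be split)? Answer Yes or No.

A valid assignment using 7 bins:
  bin 1: 37 = 37
  bin 2: 37 = 37
  bin 3: 27 + 12 = 39
  bin 4: 26 + 11 = 37
  bin 5: 26 = 26
  bin 6: 24 + 16 = 40
  bin 7: 17 = 17
That uses only 7 ≤ 8, so 8 bins are enough.

Yes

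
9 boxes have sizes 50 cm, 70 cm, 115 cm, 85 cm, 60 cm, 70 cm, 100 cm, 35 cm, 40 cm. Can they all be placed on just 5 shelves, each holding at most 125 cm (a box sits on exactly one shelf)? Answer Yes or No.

No

Total = 625 cm; ⌈625/125⌉ = 5.
The bound of 5 does not rule out 5, but exhaustive search shows no assignment into 5 shelves of capacity 125 cm exists — the minimum is 6.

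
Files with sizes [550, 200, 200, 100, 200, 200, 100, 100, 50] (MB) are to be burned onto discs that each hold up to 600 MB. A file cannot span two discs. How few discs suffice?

Total = 550 + 200 + 200 + 200 + 200 + 100 + 100 + 100 + 50 = 1700 MB.
Lower bound: ⌈1700/600⌉ = 3 discs.
A packing using 3 discs:
  disc 1: 550 + 50 = 600
  disc 2: 200 + 200 + 200 = 600
  disc 3: 200 + 100 + 100 + 100 = 500
This matches the lower bound, so 3 is optimal.

3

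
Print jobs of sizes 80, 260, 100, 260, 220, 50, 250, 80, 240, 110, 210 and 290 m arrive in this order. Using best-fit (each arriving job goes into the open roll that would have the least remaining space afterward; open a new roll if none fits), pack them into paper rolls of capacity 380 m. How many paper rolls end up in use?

7

  80 → roll 1 (new)  [load 80/380]
  260 → roll 1  [load 340/380]
  100 → roll 2 (new)  [load 100/380]
  260 → roll 2  [load 360/380]
  220 → roll 3 (new)  [load 220/380]
  50 → roll 3  [load 270/380]
  250 → roll 4 (new)  [load 250/380]
  80 → roll 3  [load 350/380]
  240 → roll 5 (new)  [load 240/380]
  110 → roll 4  [load 360/380]
  210 → roll 6 (new)  [load 210/380]
  290 → roll 7 (new)  [load 290/380]
7 paper rolls opened.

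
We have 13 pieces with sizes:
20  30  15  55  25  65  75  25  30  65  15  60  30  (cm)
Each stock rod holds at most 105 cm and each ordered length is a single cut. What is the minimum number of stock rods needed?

Total = 75 + 65 + 65 + 60 + 55 + 30 + 30 + 30 + 25 + 25 + 20 + 15 + 15 = 510 cm.
Lower bound: ⌈510/105⌉ = 5 stock rods.
A packing using 5 stock rods:
  stock rod 1: 75 + 30 = 105
  stock rod 2: 65 + 30 = 95
  stock rod 3: 65 + 25 + 15 = 105
  stock rod 4: 60 + 30 + 15 = 105
  stock rod 5: 55 + 25 + 20 = 100
This matches the lower bound, so 5 is optimal.

5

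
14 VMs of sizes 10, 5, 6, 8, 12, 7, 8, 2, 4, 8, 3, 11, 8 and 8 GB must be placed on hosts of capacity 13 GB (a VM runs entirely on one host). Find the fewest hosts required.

9

Total = 12 + 11 + 10 + 8 + 8 + 8 + 8 + 8 + 7 + 6 + 5 + 4 + 3 + 2 = 100 GB.
Lower bound: ⌈100/13⌉ = 8 hosts.
Also, 9 VMs each exceed 13/2 GB, and no two of those can share a host, so at least 9 hosts are needed.
A packing using 9 hosts:
  host 1: 12 = 12
  host 2: 11 + 2 = 13
  host 3: 10 + 3 = 13
  host 4: 8 + 5 = 13
  host 5: 8 + 4 = 12
  host 6: 8 = 8
  host 7: 8 = 8
  host 8: 8 = 8
  host 9: 7 + 6 = 13
This matches the lower bound, so 9 is optimal.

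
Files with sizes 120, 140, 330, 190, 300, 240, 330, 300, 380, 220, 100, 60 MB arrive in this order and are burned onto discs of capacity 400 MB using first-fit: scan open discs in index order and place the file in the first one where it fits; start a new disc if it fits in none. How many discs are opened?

  120 → disc 1 (new)  [load 120/400]
  140 → disc 1  [load 260/400]
  330 → disc 2 (new)  [load 330/400]
  190 → disc 3 (new)  [load 190/400]
  300 → disc 4 (new)  [load 300/400]
  240 → disc 5 (new)  [load 240/400]
  330 → disc 6 (new)  [load 330/400]
  300 → disc 7 (new)  [load 300/400]
  380 → disc 8 (new)  [load 380/400]
  220 → disc 9 (new)  [load 220/400]
  100 → disc 1  [load 360/400]
  60 → disc 2  [load 390/400]
9 discs opened.

9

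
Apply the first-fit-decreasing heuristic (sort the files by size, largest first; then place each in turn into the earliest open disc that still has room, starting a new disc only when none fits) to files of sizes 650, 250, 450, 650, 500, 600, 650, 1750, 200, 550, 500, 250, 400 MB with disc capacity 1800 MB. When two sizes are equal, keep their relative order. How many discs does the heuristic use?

Sorted descending: 1750, 650, 650, 650, 600, 550, 500, 500, 450, 400, 250, 250, 200.
  1750 → disc 1 (new)  [load 1750/1800]
  650 → disc 2 (new)  [load 650/1800]
  650 → disc 2  [load 1300/1800]
  650 → disc 3 (new)  [load 650/1800]
  600 → disc 3  [load 1250/1800]
  550 → disc 3  [load 1800/1800]
  500 → disc 2  [load 1800/1800]
  500 → disc 4 (new)  [load 500/1800]
  450 → disc 4  [load 950/1800]
  400 → disc 4  [load 1350/1800]
  250 → disc 4  [load 1600/1800]
  250 → disc 5 (new)  [load 250/1800]
  200 → disc 4  [load 1800/1800]
5 discs opened.

5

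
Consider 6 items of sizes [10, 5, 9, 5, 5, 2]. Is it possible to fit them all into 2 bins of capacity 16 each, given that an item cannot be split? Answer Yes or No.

Total = 36; ⌈36/16⌉ = 3.
At least 3 bins are required, but only 2 are allowed.

No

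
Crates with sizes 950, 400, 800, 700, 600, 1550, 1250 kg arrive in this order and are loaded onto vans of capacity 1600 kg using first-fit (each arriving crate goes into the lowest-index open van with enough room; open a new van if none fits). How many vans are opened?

  950 → van 1 (new)  [load 950/1600]
  400 → van 1  [load 1350/1600]
  800 → van 2 (new)  [load 800/1600]
  700 → van 2  [load 1500/1600]
  600 → van 3 (new)  [load 600/1600]
  1550 → van 4 (new)  [load 1550/1600]
  1250 → van 5 (new)  [load 1250/1600]
5 vans opened.

5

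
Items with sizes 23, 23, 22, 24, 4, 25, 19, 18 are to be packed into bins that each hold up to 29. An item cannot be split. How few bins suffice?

Total = 25 + 24 + 23 + 23 + 22 + 19 + 18 + 4 = 158.
Lower bound: ⌈158/29⌉ = 6 bins.
Also, 7 items each exceed 29/2, and no two of those can share a bin, so at least 7 bins are needed.
A packing using 7 bins:
  bin 1: 25 + 4 = 29
  bin 2: 24 = 24
  bin 3: 23 = 23
  bin 4: 23 = 23
  bin 5: 22 = 22
  bin 6: 19 = 19
  bin 7: 18 = 18
This matches the lower bound, so 7 is optimal.

7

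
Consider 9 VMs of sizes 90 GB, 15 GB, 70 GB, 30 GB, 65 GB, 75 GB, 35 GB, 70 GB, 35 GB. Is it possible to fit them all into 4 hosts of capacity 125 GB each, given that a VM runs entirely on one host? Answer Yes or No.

No

Total = 485 GB; ⌈485/125⌉ = 4.
5 VMs each exceed half the capacity and cannot share a host, forcing at least 5 hosts.
At least 5 hosts are required, but only 4 are allowed.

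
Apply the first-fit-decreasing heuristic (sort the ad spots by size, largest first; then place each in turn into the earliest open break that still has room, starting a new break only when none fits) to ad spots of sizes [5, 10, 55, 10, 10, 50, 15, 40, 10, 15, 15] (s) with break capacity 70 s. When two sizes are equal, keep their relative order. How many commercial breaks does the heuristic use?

Sorted descending: 55, 50, 40, 15, 15, 15, 10, 10, 10, 10, 5.
  55 → break 1 (new)  [load 55/70]
  50 → break 2 (new)  [load 50/70]
  40 → break 3 (new)  [load 40/70]
  15 → break 1  [load 70/70]
  15 → break 2  [load 65/70]
  15 → break 3  [load 55/70]
  10 → break 3  [load 65/70]
  10 → break 4 (new)  [load 10/70]
  10 → break 4  [load 20/70]
  10 → break 4  [load 30/70]
  5 → break 2  [load 70/70]
4 commercial breaks opened.

4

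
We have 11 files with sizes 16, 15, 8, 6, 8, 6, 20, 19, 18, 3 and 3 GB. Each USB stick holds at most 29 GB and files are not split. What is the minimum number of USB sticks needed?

5

Total = 20 + 19 + 18 + 16 + 15 + 8 + 8 + 6 + 6 + 3 + 3 = 122 GB.
Lower bound: ⌈122/29⌉ = 5 USB sticks.
A packing using 5 USB sticks:
  USB stick 1: 20 + 8 = 28
  USB stick 2: 19 + 8 = 27
  USB stick 3: 18 + 6 + 3 = 27
  USB stick 4: 16 + 6 + 3 = 25
  USB stick 5: 15 = 15
This matches the lower bound, so 5 is optimal.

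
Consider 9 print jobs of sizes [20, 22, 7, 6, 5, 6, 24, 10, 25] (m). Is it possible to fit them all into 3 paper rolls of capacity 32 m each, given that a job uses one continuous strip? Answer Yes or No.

Total = 125 m; ⌈125/32⌉ = 4.
At least 4 paper rolls are required, but only 3 are allowed.

No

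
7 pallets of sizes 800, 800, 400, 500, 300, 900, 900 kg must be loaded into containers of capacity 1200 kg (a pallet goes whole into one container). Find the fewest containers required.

5

Total = 900 + 900 + 800 + 800 + 500 + 400 + 300 = 4600 kg.
Lower bound: ⌈4600/1200⌉ = 4 containers.
A packing using 5 containers:
  container 1: 900 + 300 = 1200
  container 2: 900 = 900
  container 3: 800 + 400 = 1200
  container 4: 800 = 800
  container 5: 500 = 500
No arrangement into 4 containers stays within capacity, so 5 is optimal.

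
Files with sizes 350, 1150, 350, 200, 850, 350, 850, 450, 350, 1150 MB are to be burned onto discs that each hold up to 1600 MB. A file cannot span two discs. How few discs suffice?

Total = 1150 + 1150 + 850 + 850 + 450 + 350 + 350 + 350 + 350 + 200 = 6050 MB.
Lower bound: ⌈6050/1600⌉ = 4 discs.
A packing using 4 discs:
  disc 1: 1150 + 450 = 1600
  disc 2: 1150 + 350 = 1500
  disc 3: 850 + 350 + 350 = 1550
  disc 4: 850 + 350 + 200 = 1400
This matches the lower bound, so 4 is optimal.

4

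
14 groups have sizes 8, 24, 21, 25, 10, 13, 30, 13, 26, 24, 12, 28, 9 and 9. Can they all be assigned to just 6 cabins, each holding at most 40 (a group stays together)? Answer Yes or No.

No

Total = 252; ⌈252/40⌉ = 7.
At least 7 cabins are required, but only 6 are allowed.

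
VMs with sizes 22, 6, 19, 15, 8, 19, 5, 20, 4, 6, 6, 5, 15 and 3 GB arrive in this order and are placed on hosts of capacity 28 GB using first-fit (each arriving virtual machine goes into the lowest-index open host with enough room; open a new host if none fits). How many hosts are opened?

  22 → host 1 (new)  [load 22/28]
  6 → host 1  [load 28/28]
  19 → host 2 (new)  [load 19/28]
  15 → host 3 (new)  [load 15/28]
  8 → host 2  [load 27/28]
  19 → host 4 (new)  [load 19/28]
  5 → host 3  [load 20/28]
  20 → host 5 (new)  [load 20/28]
  4 → host 3  [load 24/28]
  6 → host 4  [load 25/28]
  6 → host 5  [load 26/28]
  5 → host 6 (new)  [load 5/28]
  15 → host 6  [load 20/28]
  3 → host 3  [load 27/28]
6 hosts opened.

6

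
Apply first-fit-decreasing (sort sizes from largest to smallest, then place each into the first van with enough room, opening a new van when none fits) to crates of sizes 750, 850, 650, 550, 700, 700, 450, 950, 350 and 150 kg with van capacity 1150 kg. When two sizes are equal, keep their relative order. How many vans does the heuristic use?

Sorted descending: 950, 850, 750, 700, 700, 650, 550, 450, 350, 150.
  950 → van 1 (new)  [load 950/1150]
  850 → van 2 (new)  [load 850/1150]
  750 → van 3 (new)  [load 750/1150]
  700 → van 4 (new)  [load 700/1150]
  700 → van 5 (new)  [load 700/1150]
  650 → van 6 (new)  [load 650/1150]
  550 → van 7 (new)  [load 550/1150]
  450 → van 4  [load 1150/1150]
  350 → van 3  [load 1100/1150]
  150 → van 1  [load 1100/1150]
7 vans opened.

7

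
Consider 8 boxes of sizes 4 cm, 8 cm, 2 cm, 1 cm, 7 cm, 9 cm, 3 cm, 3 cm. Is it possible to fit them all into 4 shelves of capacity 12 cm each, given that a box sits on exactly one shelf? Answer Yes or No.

A valid assignment using 4 shelves:
  shelf 1: 9 + 3 = 12
  shelf 2: 8 + 4 = 12
  shelf 3: 7 + 3 + 2 = 12
  shelf 4: 1 = 1
Every load is within 12 cm, so 4 shelves suffice.

Yes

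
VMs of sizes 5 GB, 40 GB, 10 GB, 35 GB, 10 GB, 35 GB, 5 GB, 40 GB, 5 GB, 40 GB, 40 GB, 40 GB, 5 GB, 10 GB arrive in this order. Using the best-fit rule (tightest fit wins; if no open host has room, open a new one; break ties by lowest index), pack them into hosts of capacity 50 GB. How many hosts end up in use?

  5 → host 1 (new)  [load 5/50]
  40 → host 1  [load 45/50]
  10 → host 2 (new)  [load 10/50]
  35 → host 2  [load 45/50]
  10 → host 3 (new)  [load 10/50]
  35 → host 3  [load 45/50]
  5 → host 1  [load 50/50]
  40 → host 4 (new)  [load 40/50]
  5 → host 2  [load 50/50]
  40 → host 5 (new)  [load 40/50]
  40 → host 6 (new)  [load 40/50]
  40 → host 7 (new)  [load 40/50]
  5 → host 3  [load 50/50]
  10 → host 4  [load 50/50]
7 hosts opened.

7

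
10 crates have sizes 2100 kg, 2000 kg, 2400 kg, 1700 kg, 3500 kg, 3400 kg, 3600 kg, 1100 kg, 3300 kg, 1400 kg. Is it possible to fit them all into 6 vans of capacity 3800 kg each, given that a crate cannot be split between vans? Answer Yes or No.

No

Total = 24500 kg; ⌈24500/3800⌉ = 7.
At least 7 vans are required, but only 6 are allowed.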